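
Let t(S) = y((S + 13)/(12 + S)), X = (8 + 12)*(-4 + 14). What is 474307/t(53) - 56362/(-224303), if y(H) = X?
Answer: 106399755421/44860600 ≈ 2371.8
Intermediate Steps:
X = 200 (X = 20*10 = 200)
y(H) = 200
t(S) = 200
474307/t(53) - 56362/(-224303) = 474307/200 - 56362/(-224303) = 474307*(1/200) - 56362*(-1/224303) = 474307/200 + 56362/224303 = 106399755421/44860600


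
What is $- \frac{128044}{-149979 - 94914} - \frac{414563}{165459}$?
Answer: $- \frac{26779181521}{13506583629} \approx -1.9827$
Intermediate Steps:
$- \frac{128044}{-149979 - 94914} - \frac{414563}{165459} = - \frac{128044}{-244893} - \frac{414563}{165459} = \left(-128044\right) \left(- \frac{1}{244893}\right) - \frac{414563}{165459} = \frac{128044}{244893} - \frac{414563}{165459} = - \frac{26779181521}{13506583629}$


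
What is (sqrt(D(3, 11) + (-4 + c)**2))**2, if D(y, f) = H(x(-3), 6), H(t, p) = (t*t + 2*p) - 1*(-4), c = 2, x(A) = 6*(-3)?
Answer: 344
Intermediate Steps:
x(A) = -18
H(t, p) = 4 + t**2 + 2*p (H(t, p) = (t**2 + 2*p) + 4 = 4 + t**2 + 2*p)
D(y, f) = 340 (D(y, f) = 4 + (-18)**2 + 2*6 = 4 + 324 + 12 = 340)
(sqrt(D(3, 11) + (-4 + c)**2))**2 = (sqrt(340 + (-4 + 2)**2))**2 = (sqrt(340 + (-2)**2))**2 = (sqrt(340 + 4))**2 = (sqrt(344))**2 = (2*sqrt(86))**2 = 344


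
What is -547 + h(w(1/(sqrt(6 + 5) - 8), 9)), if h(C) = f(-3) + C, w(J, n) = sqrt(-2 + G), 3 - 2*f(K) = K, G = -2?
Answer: -544 + 2*I ≈ -544.0 + 2.0*I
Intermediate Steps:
f(K) = 3/2 - K/2
w(J, n) = 2*I (w(J, n) = sqrt(-2 - 2) = sqrt(-4) = 2*I)
h(C) = 3 + C (h(C) = (3/2 - 1/2*(-3)) + C = (3/2 + 3/2) + C = 3 + C)
-547 + h(w(1/(sqrt(6 + 5) - 8), 9)) = -547 + (3 + 2*I) = -544 + 2*I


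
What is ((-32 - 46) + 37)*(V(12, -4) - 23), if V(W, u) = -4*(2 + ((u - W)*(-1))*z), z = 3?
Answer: 9143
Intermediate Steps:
V(W, u) = -8 - 12*W + 12*u (V(W, u) = -4*(2 + ((u - W)*(-1))*3) = -4*(2 + (W - u)*3) = -4*(2 + (-3*u + 3*W)) = -4*(2 - 3*u + 3*W) = -8 - 12*W + 12*u)
((-32 - 46) + 37)*(V(12, -4) - 23) = ((-32 - 46) + 37)*((-8 - 12*12 + 12*(-4)) - 23) = (-78 + 37)*((-8 - 144 - 48) - 23) = -41*(-200 - 23) = -41*(-223) = 9143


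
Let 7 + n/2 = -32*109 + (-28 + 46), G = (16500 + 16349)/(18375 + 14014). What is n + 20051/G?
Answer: 420999893/32849 ≈ 12816.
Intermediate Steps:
G = 32849/32389 ≈ 1.0142
n = -6954 (n = -14 + 2*(-32*109 + (-28 + 46)) = -14 + 2*(-3488 + 18) = -14 + 2*(-3470) = -14 - 6940 = -6954)
n + 20051/G = -6954 + 20051/(32849/32389) = -6954 + 20051*(32389/32849) = -6954 + 649431839/32849 = 420999893/32849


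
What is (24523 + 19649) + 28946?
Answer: 73118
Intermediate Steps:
(24523 + 19649) + 28946 = 44172 + 28946 = 73118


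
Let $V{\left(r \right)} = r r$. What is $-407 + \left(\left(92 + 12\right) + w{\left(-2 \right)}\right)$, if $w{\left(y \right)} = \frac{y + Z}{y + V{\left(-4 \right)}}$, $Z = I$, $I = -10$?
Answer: $- \frac{2127}{7} \approx -303.86$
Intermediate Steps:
$V{\left(r \right)} = r^{2}$
$Z = -10$
$w{\left(y \right)} = \frac{-10 + y}{16 + y}$ ($w{\left(y \right)} = \frac{y - 10}{y + \left(-4\right)^{2}} = \frac{-10 + y}{y + 16} = \frac{-10 + y}{16 + y}$)
$-407 + \left(\left(92 + 12\right) + w{\left(-2 \right)}\right) = -407 + \left(\left(92 + 12\right) + \frac{-10 - 2}{16 - 2}\right) = -407 + \left(104 + \frac{1}{14} \left(-12\right)\right) = -407 + \left(104 - \frac{6}{7}\right) = -407 + \frac{722}{7} = - \frac{2127}{7}$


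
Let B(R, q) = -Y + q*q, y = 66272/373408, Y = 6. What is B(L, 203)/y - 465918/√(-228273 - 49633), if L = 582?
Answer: 480797807/2071 + 232959*I*√277906/138953 ≈ 2.3216e+5 + 883.81*I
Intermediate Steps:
y = 2071/11669 (y = 66272*(1/373408) = 2071/11669 ≈ 0.17748)
B(R, q) = -6 + q² (B(R, q) = -1*6 + q*q = -6 + q²)
B(L, 203)/y - 465918/√(-228273 - 49633) = (-6 + 203²)/(2071/11669) - 465918/√(-228273 - 49633) = (-6 + 41209)*(11669/2071) - 465918*(-I*√277906/277906) = 41203*(11669/2071) - 465918*(-I*√277906/277906) = 480797807/2071 - (-232959)*I*√277906/138953 = 480797807/2071 + 232959*I*√277906/138953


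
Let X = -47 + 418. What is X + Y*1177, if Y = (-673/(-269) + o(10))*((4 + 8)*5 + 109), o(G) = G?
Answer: 669044218/269 ≈ 2.4872e+6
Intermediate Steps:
Y = 568347/269 (Y = (-673/(-269) + 10)*((4 + 8)*5 + 109) = (-673*(-1/269) + 10)*(12*5 + 109) = (673/269 + 10)*(60 + 109) = (3363/269)*169 = 568347/269 ≈ 2112.8)
X = 371
X + Y*1177 = 371 + (568347/269)*1177 = 371 + 668944419/269 = 669044218/269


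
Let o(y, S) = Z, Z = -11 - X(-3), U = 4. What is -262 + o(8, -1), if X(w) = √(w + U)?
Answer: -274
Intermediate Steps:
X(w) = √(4 + w) (X(w) = √(w + 4) = √(4 + w))
Z = -12 (Z = -11 - √(4 - 3) = -11 - √1 = -11 - 1*1 = -11 - 1 = -12)
o(y, S) = -12
-262 + o(8, -1) = -262 - 12 = -274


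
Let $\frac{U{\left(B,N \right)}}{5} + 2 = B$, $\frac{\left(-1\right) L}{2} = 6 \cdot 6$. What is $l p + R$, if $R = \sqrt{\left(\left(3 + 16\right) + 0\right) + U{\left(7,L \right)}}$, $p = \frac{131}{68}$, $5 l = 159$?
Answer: $\frac{20829}{340} + 2 \sqrt{11} \approx 67.895$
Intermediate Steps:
$L = -72$ ($L = - 2 \cdot 6 \cdot 6 = \left(-2\right) 36 = -72$)
$U{\left(B,N \right)} = -10 + 5 B$
$l = \frac{159}{5}$ ($l = \frac{1}{5} \cdot 159 = \frac{159}{5} \approx 31.8$)
$p = \frac{131}{68}$ ($p = 131 \cdot \frac{1}{68} = \frac{131}{68} \approx 1.9265$)
$R = 2 \sqrt{11}$ ($R = \sqrt{\left(\left(3 + 16\right) + 0\right) + \left(-10 + 5 \cdot 7\right)} = \sqrt{\left(19 + 0\right) + \left(-10 + 35\right)} = \sqrt{19 + 25} = \sqrt{44} = 2 \sqrt{11} \approx 6.6332$)
$l p + R = \frac{159}{5} \cdot \frac{131}{68} + 2 \sqrt{11} = \frac{20829}{340} + 2 \sqrt{11}$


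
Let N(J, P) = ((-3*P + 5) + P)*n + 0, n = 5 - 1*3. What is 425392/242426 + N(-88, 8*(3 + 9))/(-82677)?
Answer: 17630400854/10021527201 ≈ 1.7593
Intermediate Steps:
n = 2 (n = 5 - 3 = 2)
N(J, P) = 10 - 4*P (N(J, P) = ((-3*P + 5) + P)*2 + 0 = ((5 - 3*P) + P)*2 + 0 = (5 - 2*P)*2 + 0 = (10 - 4*P) + 0 = 10 - 4*P)
425392/242426 + N(-88, 8*(3 + 9))/(-82677) = 425392/242426 + (10 - 32*(3 + 9))/(-82677) = 425392*(1/242426) + (10 - 32*12)*(-1/82677) = 212696/121213 + (10 - 4*96)*(-1/82677) = 212696/121213 + (10 - 384)*(-1/82677) = 212696/121213 - 374*(-1/82677) = 212696/121213 + 374/82677 = 17630400854/10021527201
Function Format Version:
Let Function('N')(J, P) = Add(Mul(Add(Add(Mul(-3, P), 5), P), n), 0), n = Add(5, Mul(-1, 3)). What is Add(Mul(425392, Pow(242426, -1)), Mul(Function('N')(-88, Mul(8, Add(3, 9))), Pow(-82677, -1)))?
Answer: Rational(17630400854, 10021527201) ≈ 1.7593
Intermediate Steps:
n = 2 (n = Add(5, -3) = 2)
Function('N')(J, P) = Add(10, Mul(-4, P)) (Function('N')(J, P) = Add(Mul(Add(Add(Mul(-3, P), 5), P), 2), 0) = Add(Mul(Add(Add(5, Mul(-3, P)), P), 2), 0) = Add(Mul(Add(5, Mul(-2, P)), 2), 0) = Add(Add(10, Mul(-4, P)), 0) = Add(10, Mul(-4, P)))
Add(Mul(425392, Pow(242426, -1)), Mul(Function('N')(-88, Mul(8, Add(3, 9))), Pow(-82677, -1))) = Add(Mul(425392, Pow(242426, -1)), Mul(Add(10, Mul(-4, Mul(8, Add(3, 9)))), Pow(-82677, -1))) = Add(Mul(425392, Rational(1, 242426)), Mul(Add(10, Mul(-4, Mul(8, 12))), Rational(-1, 82677))) = Add(Rational(212696, 121213), Mul(Add(10, Mul(-4, 96)), Rational(-1, 82677))) = Add(Rational(212696, 121213), Mul(Add(10, -384), Rational(-1, 82677))) = Add(Rational(212696, 121213), Mul(-374, Rational(-1, 82677))) = Add(Rational(212696, 121213), Rational(374, 82677)) = Rational(17630400854, 10021527201)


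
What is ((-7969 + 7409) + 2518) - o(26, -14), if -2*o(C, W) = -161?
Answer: 3755/2 ≈ 1877.5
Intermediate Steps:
o(C, W) = 161/2 (o(C, W) = -½*(-161) = 161/2)
((-7969 + 7409) + 2518) - o(26, -14) = ((-7969 + 7409) + 2518) - 1*161/2 = (-560 + 2518) - 161/2 = 1958 - 161/2 = 3755/2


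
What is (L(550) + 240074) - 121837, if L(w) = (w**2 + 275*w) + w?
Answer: 572537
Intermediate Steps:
L(w) = w**2 + 276*w
(L(550) + 240074) - 121837 = (550*(276 + 550) + 240074) - 121837 = (550*826 + 240074) - 121837 = (454300 + 240074) - 121837 = 694374 - 121837 = 572537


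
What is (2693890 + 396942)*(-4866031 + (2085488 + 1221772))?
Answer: -4817899287472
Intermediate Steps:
(2693890 + 396942)*(-4866031 + (2085488 + 1221772)) = 3090832*(-4866031 + 3307260) = 3090832*(-1558771) = -4817899287472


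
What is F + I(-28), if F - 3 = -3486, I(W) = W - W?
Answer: -3483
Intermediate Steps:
I(W) = 0
F = -3483 (F = 3 - 3486 = -3483)
F + I(-28) = -3483 + 0 = -3483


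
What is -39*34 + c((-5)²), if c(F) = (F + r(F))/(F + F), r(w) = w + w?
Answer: -2649/2 ≈ -1324.5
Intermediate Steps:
r(w) = 2*w
c(F) = 3/2 (c(F) = (F + 2*F)/(F + F) = (3*F)/((2*F)) = (3*F)*(1/(2*F)) = 3/2)
-39*34 + c((-5)²) = -39*34 + 3/2 = -1326 + 3/2 = -2649/2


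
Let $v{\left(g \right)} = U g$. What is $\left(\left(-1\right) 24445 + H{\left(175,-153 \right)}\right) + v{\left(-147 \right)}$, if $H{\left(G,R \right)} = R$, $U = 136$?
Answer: $-44590$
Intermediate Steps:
$v{\left(g \right)} = 136 g$
$\left(\left(-1\right) 24445 + H{\left(175,-153 \right)}\right) + v{\left(-147 \right)} = \left(\left(-1\right) 24445 - 153\right) + 136 \left(-147\right) = \left(-24445 - 153\right) - 19992 = -24598 - 19992 = -44590$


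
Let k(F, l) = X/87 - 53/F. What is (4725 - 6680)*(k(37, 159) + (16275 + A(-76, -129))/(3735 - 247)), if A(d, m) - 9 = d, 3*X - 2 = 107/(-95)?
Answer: -251620012213/39999294 ≈ -6290.6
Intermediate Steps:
X = 83/285 (X = ⅔ + (107/(-95))/3 = ⅔ + (107*(-1/95))/3 = ⅔ + (⅓)*(-107/95) = ⅔ - 107/285 = 83/285 ≈ 0.29123)
A(d, m) = 9 + d
k(F, l) = 83/24795 - 53/F (k(F, l) = (83/285)/87 - 53/F = (83/285)*(1/87) - 53/F = 83/24795 - 53/F)
(4725 - 6680)*(k(37, 159) + (16275 + A(-76, -129))/(3735 - 247)) = (4725 - 6680)*((83/24795 - 53/37) + (16275 + (9 - 76))/(3735 - 247)) = -1955*((83/24795 - 53*1/37) + (16275 - 67)/3488) = -1955*((83/24795 - 53/37) + 16208*(1/3488)) = -1955*(-1311064/917415 + 1013/218) = -1955*643529443/199996470 = -251620012213/39999294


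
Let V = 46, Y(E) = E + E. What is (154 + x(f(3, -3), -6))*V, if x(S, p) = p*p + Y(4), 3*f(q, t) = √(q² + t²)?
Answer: 9108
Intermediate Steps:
Y(E) = 2*E
f(q, t) = √(q² + t²)/3
x(S, p) = 8 + p² (x(S, p) = p*p + 2*4 = p² + 8 = 8 + p²)
(154 + x(f(3, -3), -6))*V = (154 + (8 + (-6)²))*46 = (154 + (8 + 36))*46 = (154 + 44)*46 = 198*46 = 9108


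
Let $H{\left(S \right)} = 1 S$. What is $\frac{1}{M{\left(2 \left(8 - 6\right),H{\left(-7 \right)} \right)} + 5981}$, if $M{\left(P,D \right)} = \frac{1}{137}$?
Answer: $\frac{137}{819398} \approx 0.0001672$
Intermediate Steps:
$H{\left(S \right)} = S$
$M{\left(P,D \right)} = \frac{1}{137}$
$\frac{1}{M{\left(2 \left(8 - 6\right),H{\left(-7 \right)} \right)} + 5981} = \frac{1}{\frac{1}{137} + 5981} = \frac{1}{\frac{819398}{137}} = \frac{137}{819398}$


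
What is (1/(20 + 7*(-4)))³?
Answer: -1/512 ≈ -0.0019531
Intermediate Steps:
(1/(20 + 7*(-4)))³ = (1/(20 - 28))³ = (1/(-8))³ = (-⅛)³ = -1/512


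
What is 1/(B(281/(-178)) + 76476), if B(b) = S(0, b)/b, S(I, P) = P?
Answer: 1/76477 ≈ 1.3076e-5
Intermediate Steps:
B(b) = 1 (B(b) = b/b = 1)
1/(B(281/(-178)) + 76476) = 1/(1 + 76476) = 1/76477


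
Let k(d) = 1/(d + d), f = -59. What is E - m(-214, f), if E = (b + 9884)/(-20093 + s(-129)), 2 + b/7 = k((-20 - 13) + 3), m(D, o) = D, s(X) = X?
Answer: 259058287/1213320 ≈ 213.51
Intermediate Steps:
k(d) = 1/(2*d)
b = -847/60 (b = -14 + 7*(1/(2*((-20 - 13) + 3))) = -14 + 7*(1/(2*(-33 + 3))) = -14 + 7*((1/2)/(-30)) = -14 + 7*((1/2)*(-1/30)) = -14 + 7*(-1/60) = -14 - 7/60 = -847/60 ≈ -14.117)
E = -592193/1213320 (E = (-847/60 + 9884)/(-20093 - 129) = (592193/60)/(-20222) = (592193/60)*(-1/20222) = -592193/1213320 ≈ -0.48808)
E - m(-214, f) = -592193/1213320 - 1*(-214) = -592193/1213320 + 214 = 259058287/1213320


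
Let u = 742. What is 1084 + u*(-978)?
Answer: -724592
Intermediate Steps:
1084 + u*(-978) = 1084 + 742*(-978) = 1084 - 725676 = -724592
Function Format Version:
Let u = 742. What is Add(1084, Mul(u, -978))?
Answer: -724592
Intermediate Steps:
Add(1084, Mul(u, -978)) = Add(1084, Mul(742, -978)) = Add(1084, -725676) = -724592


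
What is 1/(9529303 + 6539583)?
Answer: 1/16068886 ≈ 6.2232e-8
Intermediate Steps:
1/(9529303 + 6539583) = 1/16068886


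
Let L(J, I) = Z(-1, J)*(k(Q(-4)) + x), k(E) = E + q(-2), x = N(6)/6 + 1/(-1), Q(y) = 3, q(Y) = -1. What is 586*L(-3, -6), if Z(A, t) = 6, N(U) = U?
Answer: 7032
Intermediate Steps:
x = 0 (x = 6/6 + 1/(-1) = 6*(⅙) + 1*(-1) = 1 - 1 = 0)
k(E) = -1 + E (k(E) = E - 1 = -1 + E)
L(J, I) = 12 (L(J, I) = 6*((-1 + 3) + 0) = 6*(2 + 0) = 6*2 = 12)
586*L(-3, -6) = 586*12 = 7032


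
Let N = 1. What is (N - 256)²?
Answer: 65025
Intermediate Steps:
(N - 256)² = (1 - 256)² = (-255)² = 65025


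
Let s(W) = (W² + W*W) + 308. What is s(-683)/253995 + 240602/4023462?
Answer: 636025410187/170323205115 ≈ 3.7342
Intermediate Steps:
s(W) = 308 + 2*W² (s(W) = (W² + W²) + 308 = 2*W² + 308 = 308 + 2*W²)
s(-683)/253995 + 240602/4023462 = (308 + 2*(-683)²)/253995 + 240602/4023462 = (308 + 2*466489)*(1/253995) + 240602*(1/4023462) = (308 + 932978)*(1/253995) + 120301/2011731 = 933286*(1/253995) + 120301/2011731 = 933286/253995 + 120301/2011731 = 636025410187/170323205115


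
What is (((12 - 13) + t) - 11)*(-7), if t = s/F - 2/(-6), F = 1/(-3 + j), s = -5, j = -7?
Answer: -805/3 ≈ -268.33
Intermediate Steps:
F = -⅒ (F = 1/(-3 - 7) = 1/(-10) = -⅒ ≈ -0.10000)
t = 151/3 (t = -5/(-⅒) - 2/(-6) = -5*(-10) - 2*(-⅙) = 50 + ⅓ = 151/3 ≈ 50.333)
(((12 - 13) + t) - 11)*(-7) = (((12 - 13) + 151/3) - 11)*(-7) = ((-1 + 151/3) - 11)*(-7) = (148/3 - 11)*(-7) = (115/3)*(-7) = -805/3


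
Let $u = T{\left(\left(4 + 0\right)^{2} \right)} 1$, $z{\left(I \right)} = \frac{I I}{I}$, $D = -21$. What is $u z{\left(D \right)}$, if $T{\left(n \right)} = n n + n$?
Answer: $-5712$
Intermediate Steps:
$T{\left(n \right)} = n + n^{2}$ ($T{\left(n \right)} = n^{2} + n = n + n^{2}$)
$z{\left(I \right)} = I$ ($z{\left(I \right)} = \frac{I^{2}}{I} = I$)
$u = 272$ ($u = \left(4 + 0\right)^{2} \left(1 + \left(4 + 0\right)^{2}\right) 1 = 4^{2} \left(1 + 4^{2}\right) 1 = 16 \left(1 + 16\right) 1 = 16 \cdot 17 \cdot 1 = 272 \cdot 1 = 272$)
$u z{\left(D \right)} = 272 \left(-21\right) = -5712$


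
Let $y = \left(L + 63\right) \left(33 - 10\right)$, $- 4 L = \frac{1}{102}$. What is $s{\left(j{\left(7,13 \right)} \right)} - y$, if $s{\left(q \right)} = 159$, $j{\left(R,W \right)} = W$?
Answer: $- \frac{526297}{408} \approx -1289.9$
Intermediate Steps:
$L = - \frac{1}{408}$ ($L = - \frac{1}{4 \cdot 102} = \left(- \frac{1}{4}\right) \frac{1}{102} = - \frac{1}{408} \approx -0.002451$)
$y = \frac{591169}{408}$ ($y = \left(- \frac{1}{408} + 63\right) \left(33 - 10\right) = \frac{25703}{408} \cdot 23 = \frac{591169}{408} \approx 1448.9$)
$s{\left(j{\left(7,13 \right)} \right)} - y = 159 - \frac{591169}{408} = - \frac{526297}{408}$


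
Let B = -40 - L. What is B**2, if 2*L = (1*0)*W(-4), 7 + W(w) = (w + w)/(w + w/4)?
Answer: 1600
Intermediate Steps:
W(w) = -27/5 (W(w) = -7 + (w + w)/(w + w/4) = -7 + (2*w)/(w + w*(1/4)) = -7 + (2*w)/(w + w/4) = -7 + (2*w)/((5*w/4)) = -7 + (2*w)*(4/(5*w)) = -7 + 8/5 = -27/5)
L = 0 (L = ((1*0)*(-27/5))/2 = (0*(-27/5))/2 = (1/2)*0 = 0)
B = -40 (B = -40 - 1*0 = -40 + 0 = -40)
B**2 = (-40)**2 = 1600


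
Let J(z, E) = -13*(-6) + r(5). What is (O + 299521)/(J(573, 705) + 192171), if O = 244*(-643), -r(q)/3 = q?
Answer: 47543/64078 ≈ 0.74195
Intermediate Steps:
r(q) = -3*q
O = -156892
J(z, E) = 63 (J(z, E) = -13*(-6) - 3*5 = 78 - 15 = 63)
(O + 299521)/(J(573, 705) + 192171) = (-156892 + 299521)/(63 + 192171) = 142629/192234 = 142629*(1/192234) = 47543/64078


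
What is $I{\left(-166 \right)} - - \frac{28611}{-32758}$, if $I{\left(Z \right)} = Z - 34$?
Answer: $- \frac{598201}{2978} \approx -200.87$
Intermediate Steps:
$I{\left(Z \right)} = -34 + Z$
$I{\left(-166 \right)} - - \frac{28611}{-32758} = \left(-34 - 166\right) - - \frac{28611}{-32758} = -200 - \left(-28611\right) \left(- \frac{1}{32758}\right) = -200 - \frac{2601}{2978} = - \frac{598201}{2978}$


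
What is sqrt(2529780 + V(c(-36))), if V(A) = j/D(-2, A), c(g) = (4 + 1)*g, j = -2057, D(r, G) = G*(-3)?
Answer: sqrt(20491187145)/90 ≈ 1590.5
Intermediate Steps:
D(r, G) = -3*G
c(g) = 5*g
V(A) = 2057/(3*A) (V(A) = -2057*(-1/(3*A)) = -(-2057)/(3*A) = 2057/(3*A))
sqrt(2529780 + V(c(-36))) = sqrt(2529780 + 2057/(3*((5*(-36))))) = sqrt(2529780 + (2057/3)/(-180)) = sqrt(2529780 + (2057/3)*(-1/180)) = sqrt(2529780 - 2057/540) = sqrt(1366079143/540) = sqrt(20491187145)/90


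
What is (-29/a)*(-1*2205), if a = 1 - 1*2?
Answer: -63945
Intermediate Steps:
a = -1 (a = 1 - 2 = -1)
(-29/a)*(-1*2205) = (-29/(-1))*(-1*2205) = -29*(-1)*(-2205) = -1*(-29)*(-2205) = 29*(-2205) = -63945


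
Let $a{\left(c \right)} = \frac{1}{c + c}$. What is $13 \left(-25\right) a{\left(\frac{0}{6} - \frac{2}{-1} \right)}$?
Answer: $- \frac{325}{4} \approx -81.25$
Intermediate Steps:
$a{\left(c \right)} = \frac{1}{2 c}$
$13 \left(-25\right) a{\left(\frac{0}{6} - \frac{2}{-1} \right)} = 13 \left(-25\right) \frac{1}{2 \left(\frac{0}{6} - \frac{2}{-1}\right)} = - 325 \frac{1}{2 \left(0 \cdot \frac{1}{6} - -2\right)} = - 325 \frac{1}{2 \left(0 + 2\right)} = - 325 \frac{1}{2 \cdot 2} = - 325 \cdot \frac{1}{2} \cdot \frac{1}{2} = \left(-325\right) \frac{1}{4} = - \frac{325}{4}$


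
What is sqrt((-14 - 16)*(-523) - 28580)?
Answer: I*sqrt(12890) ≈ 113.53*I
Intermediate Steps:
sqrt((-14 - 16)*(-523) - 28580) = sqrt(-30*(-523) - 28580) = sqrt(15690 - 28580) = sqrt(-12890) = I*sqrt(12890)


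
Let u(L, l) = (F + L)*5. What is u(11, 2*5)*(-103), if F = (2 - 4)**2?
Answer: -7725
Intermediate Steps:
F = 4 (F = (-2)**2 = 4)
u(L, l) = 20 + 5*L (u(L, l) = (4 + L)*5 = 20 + 5*L)
u(11, 2*5)*(-103) = (20 + 5*11)*(-103) = (20 + 55)*(-103) = 75*(-103) = -7725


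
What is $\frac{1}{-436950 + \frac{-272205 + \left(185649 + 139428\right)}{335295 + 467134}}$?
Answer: $- \frac{802429}{350621298678} \approx -2.2886 \cdot 10^{-6}$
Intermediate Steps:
$\frac{1}{-436950 + \frac{-272205 + \left(185649 + 139428\right)}{335295 + 467134}} = \frac{1}{-436950 + \frac{-272205 + 325077}{802429}} = \frac{1}{-436950 + 52872 \cdot \frac{1}{802429}} = \frac{1}{-436950 + \frac{52872}{802429}} = \frac{1}{- \frac{350621298678}{802429}} = - \frac{802429}{350621298678}$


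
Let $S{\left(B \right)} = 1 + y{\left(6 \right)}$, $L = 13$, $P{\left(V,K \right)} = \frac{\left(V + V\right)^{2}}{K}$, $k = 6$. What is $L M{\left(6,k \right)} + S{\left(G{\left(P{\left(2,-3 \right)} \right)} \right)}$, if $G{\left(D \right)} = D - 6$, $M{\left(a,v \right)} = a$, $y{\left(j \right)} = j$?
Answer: $85$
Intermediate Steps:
$P{\left(V,K \right)} = \frac{4 V^{2}}{K}$ ($P{\left(V,K \right)} = \frac{\left(2 V\right)^{2}}{K} = \frac{4 V^{2}}{K}$)
$G{\left(D \right)} = -6 + D$ ($G{\left(D \right)} = D - 6 = -6 + D$)
$S{\left(B \right)} = 7$ ($S{\left(B \right)} = 1 + 6 = 7$)
$L M{\left(6,k \right)} + S{\left(G{\left(P{\left(2,-3 \right)} \right)} \right)} = 13 \cdot 6 + 7 = 78 + 7 = 85$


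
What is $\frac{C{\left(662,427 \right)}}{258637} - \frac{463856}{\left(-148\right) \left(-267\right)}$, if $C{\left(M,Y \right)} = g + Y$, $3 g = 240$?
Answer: $- \frac{29987572415}{2555074923} \approx -11.736$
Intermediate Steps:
$g = 80$ ($g = \frac{1}{3} \cdot 240 = 80$)
$C{\left(M,Y \right)} = 80 + Y$
$\frac{C{\left(662,427 \right)}}{258637} - \frac{463856}{\left(-148\right) \left(-267\right)} = \frac{80 + 427}{258637} - \frac{463856}{\left(-148\right) \left(-267\right)} = 507 \cdot \frac{1}{258637} - \frac{463856}{39516} = \frac{507}{258637} - \frac{115964}{9879} = - \frac{29987572415}{2555074923}$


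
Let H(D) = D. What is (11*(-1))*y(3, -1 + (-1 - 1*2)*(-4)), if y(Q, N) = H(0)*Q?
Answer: 0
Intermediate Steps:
y(Q, N) = 0 (y(Q, N) = 0*Q = 0)
(11*(-1))*y(3, -1 + (-1 - 1*2)*(-4)) = (11*(-1))*0 = -11*0 = 0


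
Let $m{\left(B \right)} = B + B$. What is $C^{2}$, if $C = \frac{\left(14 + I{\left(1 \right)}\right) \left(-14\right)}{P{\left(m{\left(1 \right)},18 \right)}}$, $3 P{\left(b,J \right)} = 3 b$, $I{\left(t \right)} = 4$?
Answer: $15876$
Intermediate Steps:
$m{\left(B \right)} = 2 B$
$P{\left(b,J \right)} = b$ ($P{\left(b,J \right)} = \frac{3 b}{3} = b$)
$C = -126$ ($C = \frac{\left(14 + 4\right) \left(-14\right)}{2 \cdot 1} = \frac{18 \left(-14\right)}{2} = \left(-252\right) \frac{1}{2} = -126$)
$C^{2} = \left(-126\right)^{2} = 15876$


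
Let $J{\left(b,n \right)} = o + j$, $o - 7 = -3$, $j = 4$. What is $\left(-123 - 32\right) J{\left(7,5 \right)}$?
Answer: $-1240$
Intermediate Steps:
$o = 4$ ($o = 7 - 3 = 4$)
$J{\left(b,n \right)} = 8$ ($J{\left(b,n \right)} = 4 + 4 = 8$)
$\left(-123 - 32\right) J{\left(7,5 \right)} = \left(-123 - 32\right) 8 = \left(-155\right) 8 = -1240$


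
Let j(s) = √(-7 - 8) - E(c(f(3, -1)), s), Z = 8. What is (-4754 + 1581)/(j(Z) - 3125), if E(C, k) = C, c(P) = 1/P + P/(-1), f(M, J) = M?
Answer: 89164473/87740824 + 28557*I*√15/87740824 ≈ 1.0162 + 0.0012605*I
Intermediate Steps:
c(P) = 1/P - P (c(P) = 1/P + P*(-1) = 1/P - P)
j(s) = 8/3 + I*√15 (j(s) = √(-7 - 8) - (1/3 - 1*3) = √(-15) - (⅓ - 3) = I*√15 - 1*(-8/3) = I*√15 + 8/3 = 8/3 + I*√15)
(-4754 + 1581)/(j(Z) - 3125) = (-4754 + 1581)/((8/3 + I*√15) - 3125) = -3173/(-9367/3 + I*√15)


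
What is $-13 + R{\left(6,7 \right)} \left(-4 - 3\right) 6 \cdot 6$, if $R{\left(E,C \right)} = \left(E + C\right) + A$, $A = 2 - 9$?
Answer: $-1525$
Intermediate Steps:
$A = -7$ ($A = 2 - 9 = -7$)
$R{\left(E,C \right)} = -7 + C + E$ ($R{\left(E,C \right)} = \left(E + C\right) - 7 = \left(C + E\right) - 7 = -7 + C + E$)
$-13 + R{\left(6,7 \right)} \left(-4 - 3\right) 6 \cdot 6 = -13 + \left(-7 + 7 + 6\right) \left(-4 - 3\right) 6 \cdot 6 = -13 + 6 \left(-4 - 3\right) 6 \cdot 6 = -13 + 6 \left(-7\right) 6 \cdot 6 = -13 + 6 \left(\left(-42\right) 6\right) = -13 + 6 \left(-252\right) = -13 - 1512 = -1525$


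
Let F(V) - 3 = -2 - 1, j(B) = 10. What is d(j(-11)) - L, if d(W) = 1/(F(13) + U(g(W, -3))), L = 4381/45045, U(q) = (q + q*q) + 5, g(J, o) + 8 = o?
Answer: -7058/79695 ≈ -0.088563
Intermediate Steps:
g(J, o) = -8 + o
U(q) = 5 + q + q² (U(q) = (q + q²) + 5 = 5 + q + q²)
F(V) = 0 (F(V) = 3 + (-2 - 1) = 3 - 3 = 0)
L = 337/3465 (L = 4381*(1/45045) = 337/3465 ≈ 0.097258)
d(W) = 1/115 (d(W) = 1/(0 + (5 + (-8 - 3) + (-8 - 3)²)) = 1/(0 + (5 - 11 + (-11)²)) = 1/(0 + (5 - 11 + 121)) = 1/(0 + 115) = 1/115)
d(j(-11)) - L = 1/115 - 1*337/3465 = 1/115 - 337/3465 = -7058/79695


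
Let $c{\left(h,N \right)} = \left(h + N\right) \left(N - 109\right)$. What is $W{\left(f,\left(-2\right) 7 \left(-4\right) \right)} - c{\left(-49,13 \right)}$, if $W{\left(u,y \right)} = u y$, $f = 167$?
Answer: $5896$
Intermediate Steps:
$c{\left(h,N \right)} = \left(-109 + N\right) \left(N + h\right)$ ($c{\left(h,N \right)} = \left(N + h\right) \left(-109 + N\right) = \left(-109 + N\right) \left(N + h\right)$)
$W{\left(f,\left(-2\right) 7 \left(-4\right) \right)} - c{\left(-49,13 \right)} = 167 \left(-2\right) 7 \left(-4\right) - \left(13^{2} - 1417 - -5341 + 13 \left(-49\right)\right) = 167 \left(\left(-14\right) \left(-4\right)\right) - \left(169 - 1417 + 5341 - 637\right) = 167 \cdot 56 - 3456 = 9352 - 3456 = 5896$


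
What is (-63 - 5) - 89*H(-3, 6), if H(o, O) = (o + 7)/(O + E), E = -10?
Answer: 21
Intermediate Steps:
H(o, O) = (7 + o)/(-10 + O) (H(o, O) = (o + 7)/(O - 10) = (7 + o)/(-10 + O))
(-63 - 5) - 89*H(-3, 6) = (-63 - 5) - 89*(7 - 3)/(-10 + 6) = -68 - 89*4/(-4) = -68 - (-89)*4/4 = -68 - 89*(-1) = -68 + 89 = 21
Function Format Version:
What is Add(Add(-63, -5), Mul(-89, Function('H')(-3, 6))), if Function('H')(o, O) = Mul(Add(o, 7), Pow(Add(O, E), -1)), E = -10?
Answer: 21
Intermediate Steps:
Function('H')(o, O) = Mul(Pow(Add(-10, O), -1), Add(7, o)) (Function('H')(o, O) = Mul(Add(o, 7), Pow(Add(O, -10), -1)) = Mul(Add(7, o), Pow(Add(-10, O), -1)) = Mul(Pow(Add(-10, O), -1), Add(7, o)))
Add(Add(-63, -5), Mul(-89, Function('H')(-3, 6))) = Add(Add(-63, -5), Mul(-89, Mul(Pow(Add(-10, 6), -1), Add(7, -3)))) = Add(-68, Mul(-89, Mul(Pow(-4, -1), 4))) = Add(-68, Mul(-89, Mul(Rational(-1, 4), 4))) = Add(-68, Mul(-89, -1)) = Add(-68, 89) = 21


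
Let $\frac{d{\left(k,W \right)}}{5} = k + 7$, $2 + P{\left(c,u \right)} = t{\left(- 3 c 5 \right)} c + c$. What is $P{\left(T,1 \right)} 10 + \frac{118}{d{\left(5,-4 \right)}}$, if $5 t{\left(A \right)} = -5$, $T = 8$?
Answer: $- \frac{541}{30} \approx -18.033$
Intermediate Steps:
$t{\left(A \right)} = -1$ ($t{\left(A \right)} = \frac{1}{5} \left(-5\right) = -1$)
$P{\left(c,u \right)} = -2$ ($P{\left(c,u \right)} = -2 + \left(- c + c\right) = -2 + 0 = -2$)
$d{\left(k,W \right)} = 35 + 5 k$ ($d{\left(k,W \right)} = 5 \left(k + 7\right) = 5 \left(7 + k\right) = 35 + 5 k$)
$P{\left(T,1 \right)} 10 + \frac{118}{d{\left(5,-4 \right)}} = \left(-2\right) 10 + \frac{118}{35 + 5 \cdot 5} = -20 + \frac{118}{35 + 25} = -20 + \frac{118}{60} = -20 + 118 \cdot \frac{1}{60} = -20 + \frac{59}{30} = - \frac{541}{30}$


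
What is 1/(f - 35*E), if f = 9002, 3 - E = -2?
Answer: 1/8827 ≈ 0.00011329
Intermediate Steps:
E = 5 (E = 3 - 1*(-2) = 3 + 2 = 5)
1/(f - 35*E) = 1/(9002 - 35*5) = 1/(9002 - 175) = 1/8827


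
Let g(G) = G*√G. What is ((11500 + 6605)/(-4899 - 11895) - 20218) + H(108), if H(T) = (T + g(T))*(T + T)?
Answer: 17403745/5598 + 139968*√3 ≈ 2.4554e+5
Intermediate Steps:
g(G) = G^(3/2)
H(T) = 2*T*(T + T^(3/2)) (H(T) = (T + T^(3/2))*(T + T) = (T + T^(3/2))*(2*T) = 2*T*(T + T^(3/2)))
((11500 + 6605)/(-4899 - 11895) - 20218) + H(108) = ((11500 + 6605)/(-4899 - 11895) - 20218) + 2*108*(108 + 108^(3/2)) = (18105/(-16794) - 20218) + 2*108*(108 + 648*√3) = (18105*(-1/16794) - 20218) + (23328 + 139968*√3) = (-6035/5598 - 20218) + (23328 + 139968*√3) = -113186399/5598 + (23328 + 139968*√3) = 17403745/5598 + 139968*√3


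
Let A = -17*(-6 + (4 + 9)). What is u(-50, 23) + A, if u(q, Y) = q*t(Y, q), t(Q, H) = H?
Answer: 2381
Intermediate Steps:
u(q, Y) = q² (u(q, Y) = q*q = q²)
A = -119 (A = -17*(-6 + 13) = -17*7 = -119)
u(-50, 23) + A = (-50)² - 119 = 2500 - 119 = 2381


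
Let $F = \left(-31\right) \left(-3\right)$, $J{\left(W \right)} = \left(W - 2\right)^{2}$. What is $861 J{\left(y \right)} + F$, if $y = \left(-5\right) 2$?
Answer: $124077$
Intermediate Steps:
$y = -10$
$J{\left(W \right)} = \left(-2 + W\right)^{2}$
$F = 93$
$861 J{\left(y \right)} + F = 861 \left(-2 - 10\right)^{2} + 93 = 861 \left(-12\right)^{2} + 93 = 861 \cdot 144 + 93 = 123984 + 93 = 124077$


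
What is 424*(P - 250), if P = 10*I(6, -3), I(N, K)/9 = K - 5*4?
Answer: -983680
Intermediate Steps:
I(N, K) = -180 + 9*K (I(N, K) = 9*(K - 5*4) = 9*(K - 20) = 9*(-20 + K) = -180 + 9*K)
P = -2070 (P = 10*(-180 + 9*(-3)) = 10*(-180 - 27) = 10*(-207) = -2070)
424*(P - 250) = 424*(-2070 - 250) = 424*(-2320) = -983680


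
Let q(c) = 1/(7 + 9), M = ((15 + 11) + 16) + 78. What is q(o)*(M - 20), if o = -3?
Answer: 25/4 ≈ 6.2500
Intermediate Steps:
M = 120 (M = (26 + 16) + 78 = 42 + 78 = 120)
q(c) = 1/16
q(o)*(M - 20) = (120 - 20)/16 = (1/16)*100 = 25/4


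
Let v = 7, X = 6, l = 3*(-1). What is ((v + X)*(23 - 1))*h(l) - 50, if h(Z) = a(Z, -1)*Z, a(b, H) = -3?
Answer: 2524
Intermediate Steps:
l = -3
h(Z) = -3*Z
((v + X)*(23 - 1))*h(l) - 50 = ((7 + 6)*(23 - 1))*(-3*(-3)) - 50 = (13*22)*9 - 50 = 286*9 - 50 = 2574 - 50 = 2524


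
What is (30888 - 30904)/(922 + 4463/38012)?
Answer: -608192/35051527 ≈ -0.017351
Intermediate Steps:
(30888 - 30904)/(922 + 4463/38012) = -16/(922 + 4463*(1/38012)) = -16/(922 + 4463/38012) = -16/35051527/38012 = -16*38012/35051527 = -608192/35051527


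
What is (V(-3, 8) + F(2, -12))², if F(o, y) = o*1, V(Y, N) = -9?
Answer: 49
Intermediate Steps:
F(o, y) = o
(V(-3, 8) + F(2, -12))² = (-9 + 2)² = (-7)² = 49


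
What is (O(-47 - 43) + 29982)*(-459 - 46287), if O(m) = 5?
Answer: -1401772302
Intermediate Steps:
(O(-47 - 43) + 29982)*(-459 - 46287) = (5 + 29982)*(-459 - 46287) = 29987*(-46746) = -1401772302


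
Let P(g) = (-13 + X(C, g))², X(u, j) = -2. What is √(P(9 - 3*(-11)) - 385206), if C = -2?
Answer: I*√384981 ≈ 620.47*I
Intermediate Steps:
P(g) = 225 (P(g) = (-13 - 2)² = (-15)² = 225)
√(P(9 - 3*(-11)) - 385206) = √(225 - 385206) = √(-384981) = I*√384981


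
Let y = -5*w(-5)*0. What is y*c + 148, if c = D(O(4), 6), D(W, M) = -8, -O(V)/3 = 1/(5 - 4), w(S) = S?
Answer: 148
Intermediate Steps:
O(V) = -3 (O(V) = -3/(5 - 4) = -3/1 = -3*1 = -3)
c = -8
y = 0 (y = -5*(-5)*0 = 25*0 = 0)
y*c + 148 = 0*(-8) + 148 = 0 + 148 = 148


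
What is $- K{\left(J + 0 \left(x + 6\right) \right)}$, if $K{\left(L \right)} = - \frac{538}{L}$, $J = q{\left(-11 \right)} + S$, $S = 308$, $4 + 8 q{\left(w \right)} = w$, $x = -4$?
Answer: $\frac{4304}{2449} \approx 1.7575$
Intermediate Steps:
$q{\left(w \right)} = - \frac{1}{2} + \frac{w}{8}$
$J = \frac{2449}{8}$ ($J = \left(- \frac{1}{2} + \frac{1}{8} \left(-11\right)\right) + 308 = \left(- \frac{1}{2} - \frac{11}{8}\right) + 308 = - \frac{15}{8} + 308 = \frac{2449}{8} \approx 306.13$)
$- K{\left(J + 0 \left(x + 6\right) \right)} = - \frac{-538}{\frac{2449}{8} + 0 \left(-4 + 6\right)} = - \frac{-538}{\frac{2449}{8} + 0 \cdot 2} = - \frac{-538}{\frac{2449}{8} + 0} = - \frac{-538}{\frac{2449}{8}} = - \frac{\left(-538\right) 8}{2449} = \left(-1\right) \left(- \frac{4304}{2449}\right) = \frac{4304}{2449}$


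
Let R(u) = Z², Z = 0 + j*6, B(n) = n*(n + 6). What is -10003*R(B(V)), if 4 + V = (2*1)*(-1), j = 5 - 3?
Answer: -1440432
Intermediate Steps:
j = 2
V = -6 (V = -4 + (2*1)*(-1) = -4 + 2*(-1) = -4 - 2 = -6)
B(n) = n*(6 + n)
Z = 12 (Z = 0 + 2*6 = 0 + 12 = 12)
R(u) = 144 (R(u) = 12² = 144)
-10003*R(B(V)) = -10003*144 = -1440432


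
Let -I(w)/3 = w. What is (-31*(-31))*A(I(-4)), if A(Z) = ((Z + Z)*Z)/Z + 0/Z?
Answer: 23064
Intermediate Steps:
I(w) = -3*w
A(Z) = 2*Z (A(Z) = ((2*Z)*Z)/Z + 0 = (2*Z²)/Z + 0 = 2*Z + 0 = 2*Z)
(-31*(-31))*A(I(-4)) = (-31*(-31))*(2*(-3*(-4))) = 961*(2*12) = 961*24 = 23064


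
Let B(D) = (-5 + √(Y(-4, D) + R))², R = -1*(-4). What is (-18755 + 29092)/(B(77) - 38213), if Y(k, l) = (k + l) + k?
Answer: -78798951/290549185 + 20674*√73/290549185 ≈ -0.27060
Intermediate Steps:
Y(k, l) = l + 2*k
R = 4
B(D) = (-5 + √(-4 + D))² (B(D) = (-5 + √((D + 2*(-4)) + 4))² = (-5 + √((D - 8) + 4))² = (-5 + √((-8 + D) + 4))² = (-5 + √(-4 + D))²)
(-18755 + 29092)/(B(77) - 38213) = (-18755 + 29092)/((-5 + √(-4 + 77))² - 38213) = 10337/((-5 + √73)² - 38213) = 10337/(-38213 + (-5 + √73)²)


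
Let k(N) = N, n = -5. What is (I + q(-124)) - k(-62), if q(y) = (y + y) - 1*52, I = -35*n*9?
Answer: 1337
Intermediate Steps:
I = 1575 (I = -35*(-5)*9 = -7*(-25)*9 = 175*9 = 1575)
q(y) = -52 + 2*y (q(y) = 2*y - 52 = -52 + 2*y)
(I + q(-124)) - k(-62) = (1575 + (-52 + 2*(-124))) - 1*(-62) = (1575 + (-52 - 248)) + 62 = (1575 - 300) + 62 = 1275 + 62 = 1337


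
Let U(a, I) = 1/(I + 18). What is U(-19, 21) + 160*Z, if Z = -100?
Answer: -623999/39 ≈ -16000.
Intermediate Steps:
U(a, I) = 1/(18 + I)
U(-19, 21) + 160*Z = 1/(18 + 21) + 160*(-100) = 1/39 - 16000 = -623999/39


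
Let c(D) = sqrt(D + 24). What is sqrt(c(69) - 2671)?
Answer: sqrt(-2671 + sqrt(93)) ≈ 51.588*I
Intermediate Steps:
c(D) = sqrt(24 + D)
sqrt(c(69) - 2671) = sqrt(sqrt(24 + 69) - 2671) = sqrt(sqrt(93) - 2671) = sqrt(-2671 + sqrt(93))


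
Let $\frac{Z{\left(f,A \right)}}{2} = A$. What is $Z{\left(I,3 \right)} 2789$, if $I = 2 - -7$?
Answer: $16734$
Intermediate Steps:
$I = 9$ ($I = 2 + 7 = 9$)
$Z{\left(f,A \right)} = 2 A$
$Z{\left(I,3 \right)} 2789 = 2 \cdot 3 \cdot 2789 = 6 \cdot 2789 = 16734$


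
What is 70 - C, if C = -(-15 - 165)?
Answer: -110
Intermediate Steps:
C = 180 (C = -1*(-180) = 180)
70 - C = 70 - 1*180 = 70 - 180 = -110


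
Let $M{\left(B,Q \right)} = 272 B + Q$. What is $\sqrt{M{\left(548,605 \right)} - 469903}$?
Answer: $i \sqrt{320242} \approx 565.9 i$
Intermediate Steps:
$M{\left(B,Q \right)} = Q + 272 B$
$\sqrt{M{\left(548,605 \right)} - 469903} = \sqrt{\left(605 + 272 \cdot 548\right) - 469903} = \sqrt{\left(605 + 149056\right) - 469903} = \sqrt{149661 - 469903} = \sqrt{-320242} = i \sqrt{320242}$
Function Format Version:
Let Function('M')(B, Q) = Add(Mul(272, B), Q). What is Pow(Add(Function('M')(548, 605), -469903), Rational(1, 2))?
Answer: Mul(I, Pow(320242, Rational(1, 2))) ≈ Mul(565.90, I)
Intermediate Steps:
Function('M')(B, Q) = Add(Q, Mul(272, B))
Pow(Add(Function('M')(548, 605), -469903), Rational(1, 2)) = Pow(Add(Add(605, Mul(272, 548)), -469903), Rational(1, 2)) = Pow(Add(Add(605, 149056), -469903), Rational(1, 2)) = Pow(Add(149661, -469903), Rational(1, 2)) = Pow(-320242, Rational(1, 2)) = Mul(I, Pow(320242, Rational(1, 2)))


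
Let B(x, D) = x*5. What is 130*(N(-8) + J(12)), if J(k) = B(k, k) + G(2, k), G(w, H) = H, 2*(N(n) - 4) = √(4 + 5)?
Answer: 10075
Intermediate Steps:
N(n) = 11/2 (N(n) = 4 + √(4 + 5)/2 = 4 + √9/2 = 4 + (½)*3 = 4 + 3/2 = 11/2)
B(x, D) = 5*x
J(k) = 6*k (J(k) = 5*k + k = 6*k)
130*(N(-8) + J(12)) = 130*(11/2 + 6*12) = 130*(11/2 + 72) = 130*(155/2) = 10075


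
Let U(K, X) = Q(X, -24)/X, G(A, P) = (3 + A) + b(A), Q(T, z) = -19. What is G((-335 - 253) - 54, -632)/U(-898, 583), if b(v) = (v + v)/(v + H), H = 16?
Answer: 116229795/5947 ≈ 19544.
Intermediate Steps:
b(v) = 2*v/(16 + v) (b(v) = (v + v)/(v + 16) = (2*v)/(16 + v) = 2*v/(16 + v))
G(A, P) = 3 + A + 2*A/(16 + A) (G(A, P) = (3 + A) + 2*A/(16 + A) = 3 + A + 2*A/(16 + A))
U(K, X) = -19/X
G((-335 - 253) - 54, -632)/U(-898, 583) = ((48 + ((-335 - 253) - 54)**2 + 21*((-335 - 253) - 54))/(16 + ((-335 - 253) - 54)))/((-19/583)) = ((48 + (-588 - 54)**2 + 21*(-588 - 54))/(16 + (-588 - 54)))/((-19*1/583)) = ((48 + (-642)**2 + 21*(-642))/(16 - 642))/(-19/583) = ((48 + 412164 - 13482)/(-626))*(-583/19) = -1/626*398730*(-583/19) = -199365/313*(-583/19) = 116229795/5947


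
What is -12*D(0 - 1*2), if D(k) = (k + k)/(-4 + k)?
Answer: -8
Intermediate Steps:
D(k) = 2*k/(-4 + k) (D(k) = (2*k)/(-4 + k) = 2*k/(-4 + k))
-12*D(0 - 1*2) = -24*(0 - 1*2)/(-4 + (0 - 1*2)) = -24*(0 - 2)/(-4 + (0 - 2)) = -24*(-2)/(-4 - 2) = -24*(-2)/(-6) = -24*(-2)*(-1)/6 = -12*2/3 = -8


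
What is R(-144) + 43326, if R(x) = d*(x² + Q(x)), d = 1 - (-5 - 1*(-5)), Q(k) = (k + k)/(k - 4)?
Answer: 2370366/37 ≈ 64064.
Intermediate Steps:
Q(k) = 2*k/(-4 + k) (Q(k) = (2*k)/(-4 + k) = 2*k/(-4 + k))
d = 1 (d = 1 - (-5 + 5) = 1 - 1*0 = 1 + 0 = 1)
R(x) = x² + 2*x/(-4 + x) (R(x) = 1*(x² + 2*x/(-4 + x)) = x² + 2*x/(-4 + x))
R(-144) + 43326 = -144*(2 - 144*(-4 - 144))/(-4 - 144) + 43326 = -144*(2 - 144*(-148))/(-148) + 43326 = -144*(-1/148)*(2 + 21312) + 43326 = -144*(-1/148)*21314 + 43326 = 767304/37 + 43326 = 2370366/37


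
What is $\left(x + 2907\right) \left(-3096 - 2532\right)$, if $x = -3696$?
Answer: $4440492$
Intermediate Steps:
$\left(x + 2907\right) \left(-3096 - 2532\right) = \left(-3696 + 2907\right) \left(-3096 - 2532\right) = \left(-789\right) \left(-5628\right) = 4440492$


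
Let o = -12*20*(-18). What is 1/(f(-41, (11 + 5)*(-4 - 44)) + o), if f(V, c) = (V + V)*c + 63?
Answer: 1/67359 ≈ 1.4846e-5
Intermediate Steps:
o = 4320 (o = -240*(-18) = 4320)
f(V, c) = 63 + 2*V*c (f(V, c) = (2*V)*c + 63 = 2*V*c + 63 = 63 + 2*V*c)
1/(f(-41, (11 + 5)*(-4 - 44)) + o) = 1/((63 + 2*(-41)*((11 + 5)*(-4 - 44))) + 4320) = 1/((63 + 2*(-41)*(16*(-48))) + 4320) = 1/((63 + 2*(-41)*(-768)) + 4320) = 1/((63 + 62976) + 4320) = 1/(63039 + 4320) = 1/67359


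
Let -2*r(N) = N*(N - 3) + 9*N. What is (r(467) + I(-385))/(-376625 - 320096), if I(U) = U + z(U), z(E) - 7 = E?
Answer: 222417/1393442 ≈ 0.15962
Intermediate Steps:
z(E) = 7 + E
I(U) = 7 + 2*U (I(U) = U + (7 + U) = 7 + 2*U)
r(N) = -9*N/2 - N*(-3 + N)/2 (r(N) = -(N*(N - 3) + 9*N)/2 = -(N*(-3 + N) + 9*N)/2 = -(9*N + N*(-3 + N))/2 = -9*N/2 - N*(-3 + N)/2)
(r(467) + I(-385))/(-376625 - 320096) = (-½*467*(6 + 467) + (7 + 2*(-385)))/(-376625 - 320096) = (-½*467*473 + (7 - 770))/(-696721) = (-220891/2 - 763)*(-1/696721) = -222417/2*(-1/696721) = 222417/1393442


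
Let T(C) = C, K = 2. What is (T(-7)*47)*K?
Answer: -658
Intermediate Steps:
(T(-7)*47)*K = -7*47*2 = -329*2 = -658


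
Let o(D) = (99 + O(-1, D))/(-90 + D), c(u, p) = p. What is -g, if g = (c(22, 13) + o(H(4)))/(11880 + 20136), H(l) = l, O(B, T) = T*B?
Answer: -341/917792 ≈ -0.00037154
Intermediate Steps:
O(B, T) = B*T
o(D) = (99 - D)/(-90 + D)
g = 341/917792 (g = (13 + (99 - 1*4)/(-90 + 4))/(11880 + 20136) = (13 + (99 - 4)/(-86))/32016 = (13 - 1/86*95)*(1/32016) = (13 - 95/86)*(1/32016) = (1023/86)*(1/32016) = 341/917792 ≈ 0.00037154)
-g = -1*341/917792 = -341/917792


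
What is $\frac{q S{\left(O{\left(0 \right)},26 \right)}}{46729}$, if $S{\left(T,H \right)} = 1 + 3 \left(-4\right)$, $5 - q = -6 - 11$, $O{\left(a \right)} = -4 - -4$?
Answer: $- \frac{242}{46729} \approx -0.0051788$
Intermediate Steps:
$O{\left(a \right)} = 0$ ($O{\left(a \right)} = -4 + 4 = 0$)
$q = 22$ ($q = 5 - \left(-6 - 11\right) = 5 - -17 = 5 + 17 = 22$)
$S{\left(T,H \right)} = -11$ ($S{\left(T,H \right)} = 1 - 12 = -11$)
$\frac{q S{\left(O{\left(0 \right)},26 \right)}}{46729} = \frac{22 \left(-11\right)}{46729} = \left(-242\right) \frac{1}{46729} = - \frac{242}{46729}$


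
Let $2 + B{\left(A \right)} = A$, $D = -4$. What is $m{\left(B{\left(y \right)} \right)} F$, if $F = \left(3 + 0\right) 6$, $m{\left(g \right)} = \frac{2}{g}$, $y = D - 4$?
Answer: $- \frac{18}{5} \approx -3.6$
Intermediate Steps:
$y = -8$ ($y = -4 - 4 = -8$)
$B{\left(A \right)} = -2 + A$
$F = 18$ ($F = 3 \cdot 6 = 18$)
$m{\left(B{\left(y \right)} \right)} F = \frac{2}{-2 - 8} \cdot 18 = \frac{2}{-10} \cdot 18 = 2 \left(- \frac{1}{10}\right) 18 = \left(- \frac{1}{5}\right) 18 = - \frac{18}{5}$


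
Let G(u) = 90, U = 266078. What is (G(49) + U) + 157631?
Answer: 423799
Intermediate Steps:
(G(49) + U) + 157631 = (90 + 266078) + 157631 = 266168 + 157631 = 423799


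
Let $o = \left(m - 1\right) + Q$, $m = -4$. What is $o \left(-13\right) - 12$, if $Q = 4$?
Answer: $1$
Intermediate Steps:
$o = -1$ ($o = \left(-4 - 1\right) + 4 = -5 + 4 = -1$)
$o \left(-13\right) - 12 = \left(-1\right) \left(-13\right) - 12 = 13 - 12 = 1$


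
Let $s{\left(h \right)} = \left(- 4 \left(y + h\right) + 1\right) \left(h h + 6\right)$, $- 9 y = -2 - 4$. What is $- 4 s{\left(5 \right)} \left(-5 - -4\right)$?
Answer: $- \frac{8060}{3} \approx -2686.7$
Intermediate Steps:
$y = \frac{2}{3}$ ($y = - \frac{-2 - 4}{9} = \left(- \frac{1}{9}\right) \left(-6\right) = \frac{2}{3} \approx 0.66667$)
$s{\left(h \right)} = \left(6 + h^{2}\right) \left(- \frac{5}{3} - 4 h\right)$ ($s{\left(h \right)} = \left(- 4 \left(\frac{2}{3} + h\right) + 1\right) \left(h h + 6\right) = \left(\left(- \frac{8}{3} - 4 h\right) + 1\right) \left(h^{2} + 6\right) = \left(- \frac{5}{3} - 4 h\right) \left(6 + h^{2}\right) = \left(6 + h^{2}\right) \left(- \frac{5}{3} - 4 h\right)$)
$- 4 s{\left(5 \right)} \left(-5 - -4\right) = - 4 \left(-10 - 120 - 4 \cdot 5^{3} - \frac{5 \cdot 5^{2}}{3}\right) \left(-5 - -4\right) = - 4 \left(-10 - 120 - 500 - \frac{125}{3}\right) \left(-5 + 4\right) = - 4 \left(-10 - 120 - 500 - \frac{125}{3}\right) \left(-1\right) = \left(-4\right) \left(- \frac{2015}{3}\right) \left(-1\right) = \frac{8060}{3} \left(-1\right) = - \frac{8060}{3}$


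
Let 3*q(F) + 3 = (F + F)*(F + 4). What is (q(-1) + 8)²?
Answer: 25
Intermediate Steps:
q(F) = -1 + 2*F*(4 + F)/3 (q(F) = -1 + ((F + F)*(F + 4))/3 = -1 + ((2*F)*(4 + F))/3 = -1 + (2*F*(4 + F))/3 = -1 + 2*F*(4 + F)/3)
(q(-1) + 8)² = ((-1 + (⅔)*(-1)² + (8/3)*(-1)) + 8)² = ((-1 + (⅔)*1 - 8/3) + 8)² = ((-1 + ⅔ - 8/3) + 8)² = (-3 + 8)² = 5² = 25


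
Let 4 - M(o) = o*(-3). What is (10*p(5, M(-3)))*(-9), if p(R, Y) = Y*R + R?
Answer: 1800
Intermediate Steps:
M(o) = 4 + 3*o (M(o) = 4 - o*(-3) = 4 - (-3)*o = 4 + 3*o)
p(R, Y) = R + R*Y (p(R, Y) = R*Y + R = R + R*Y)
(10*p(5, M(-3)))*(-9) = (10*(5*(1 + (4 + 3*(-3)))))*(-9) = (10*(5*(1 + (4 - 9))))*(-9) = (10*(5*(1 - 5)))*(-9) = (10*(5*(-4)))*(-9) = (10*(-20))*(-9) = -200*(-9) = 1800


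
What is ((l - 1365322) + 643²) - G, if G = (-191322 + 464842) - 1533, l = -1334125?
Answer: -2557985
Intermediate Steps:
G = 271987 (G = 273520 - 1533 = 271987)
((l - 1365322) + 643²) - G = ((-1334125 - 1365322) + 643²) - 1*271987 = (-2699447 + 413449) - 271987 = -2285998 - 271987 = -2557985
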